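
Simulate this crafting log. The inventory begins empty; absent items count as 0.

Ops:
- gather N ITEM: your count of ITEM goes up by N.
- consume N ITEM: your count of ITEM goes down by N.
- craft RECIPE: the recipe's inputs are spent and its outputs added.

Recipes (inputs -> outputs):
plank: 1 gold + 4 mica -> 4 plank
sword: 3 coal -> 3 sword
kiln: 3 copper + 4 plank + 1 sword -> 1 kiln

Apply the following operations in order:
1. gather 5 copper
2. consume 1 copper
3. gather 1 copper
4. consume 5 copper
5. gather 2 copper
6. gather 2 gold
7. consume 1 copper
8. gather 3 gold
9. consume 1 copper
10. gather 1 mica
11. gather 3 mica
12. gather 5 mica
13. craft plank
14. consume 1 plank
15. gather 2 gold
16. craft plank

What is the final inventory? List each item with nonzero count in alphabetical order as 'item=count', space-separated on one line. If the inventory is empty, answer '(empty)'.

After 1 (gather 5 copper): copper=5
After 2 (consume 1 copper): copper=4
After 3 (gather 1 copper): copper=5
After 4 (consume 5 copper): (empty)
After 5 (gather 2 copper): copper=2
After 6 (gather 2 gold): copper=2 gold=2
After 7 (consume 1 copper): copper=1 gold=2
After 8 (gather 3 gold): copper=1 gold=5
After 9 (consume 1 copper): gold=5
After 10 (gather 1 mica): gold=5 mica=1
After 11 (gather 3 mica): gold=5 mica=4
After 12 (gather 5 mica): gold=5 mica=9
After 13 (craft plank): gold=4 mica=5 plank=4
After 14 (consume 1 plank): gold=4 mica=5 plank=3
After 15 (gather 2 gold): gold=6 mica=5 plank=3
After 16 (craft plank): gold=5 mica=1 plank=7

Answer: gold=5 mica=1 plank=7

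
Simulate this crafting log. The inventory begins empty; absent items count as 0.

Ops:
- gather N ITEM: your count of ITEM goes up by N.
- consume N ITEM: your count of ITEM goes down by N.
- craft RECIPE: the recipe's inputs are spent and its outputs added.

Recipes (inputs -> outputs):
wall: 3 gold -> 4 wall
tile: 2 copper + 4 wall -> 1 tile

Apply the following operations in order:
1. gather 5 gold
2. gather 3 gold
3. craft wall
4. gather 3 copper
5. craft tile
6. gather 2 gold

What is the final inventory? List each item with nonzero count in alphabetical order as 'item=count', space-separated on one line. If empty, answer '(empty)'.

After 1 (gather 5 gold): gold=5
After 2 (gather 3 gold): gold=8
After 3 (craft wall): gold=5 wall=4
After 4 (gather 3 copper): copper=3 gold=5 wall=4
After 5 (craft tile): copper=1 gold=5 tile=1
After 6 (gather 2 gold): copper=1 gold=7 tile=1

Answer: copper=1 gold=7 tile=1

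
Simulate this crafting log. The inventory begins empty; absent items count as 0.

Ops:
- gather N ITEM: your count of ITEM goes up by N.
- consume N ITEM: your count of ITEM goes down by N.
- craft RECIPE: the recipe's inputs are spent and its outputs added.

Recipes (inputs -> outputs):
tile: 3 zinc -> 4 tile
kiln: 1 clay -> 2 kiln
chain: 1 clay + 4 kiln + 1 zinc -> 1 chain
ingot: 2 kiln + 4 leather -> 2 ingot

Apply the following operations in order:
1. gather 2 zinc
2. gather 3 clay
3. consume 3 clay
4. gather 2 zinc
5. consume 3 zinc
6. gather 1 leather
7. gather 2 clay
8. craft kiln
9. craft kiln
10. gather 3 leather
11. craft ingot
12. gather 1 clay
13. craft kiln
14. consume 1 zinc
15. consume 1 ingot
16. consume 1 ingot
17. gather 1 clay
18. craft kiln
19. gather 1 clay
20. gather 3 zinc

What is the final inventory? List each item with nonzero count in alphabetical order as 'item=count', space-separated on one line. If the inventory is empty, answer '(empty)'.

Answer: clay=1 kiln=6 zinc=3

Derivation:
After 1 (gather 2 zinc): zinc=2
After 2 (gather 3 clay): clay=3 zinc=2
After 3 (consume 3 clay): zinc=2
After 4 (gather 2 zinc): zinc=4
After 5 (consume 3 zinc): zinc=1
After 6 (gather 1 leather): leather=1 zinc=1
After 7 (gather 2 clay): clay=2 leather=1 zinc=1
After 8 (craft kiln): clay=1 kiln=2 leather=1 zinc=1
After 9 (craft kiln): kiln=4 leather=1 zinc=1
After 10 (gather 3 leather): kiln=4 leather=4 zinc=1
After 11 (craft ingot): ingot=2 kiln=2 zinc=1
After 12 (gather 1 clay): clay=1 ingot=2 kiln=2 zinc=1
After 13 (craft kiln): ingot=2 kiln=4 zinc=1
After 14 (consume 1 zinc): ingot=2 kiln=4
After 15 (consume 1 ingot): ingot=1 kiln=4
After 16 (consume 1 ingot): kiln=4
After 17 (gather 1 clay): clay=1 kiln=4
After 18 (craft kiln): kiln=6
After 19 (gather 1 clay): clay=1 kiln=6
After 20 (gather 3 zinc): clay=1 kiln=6 zinc=3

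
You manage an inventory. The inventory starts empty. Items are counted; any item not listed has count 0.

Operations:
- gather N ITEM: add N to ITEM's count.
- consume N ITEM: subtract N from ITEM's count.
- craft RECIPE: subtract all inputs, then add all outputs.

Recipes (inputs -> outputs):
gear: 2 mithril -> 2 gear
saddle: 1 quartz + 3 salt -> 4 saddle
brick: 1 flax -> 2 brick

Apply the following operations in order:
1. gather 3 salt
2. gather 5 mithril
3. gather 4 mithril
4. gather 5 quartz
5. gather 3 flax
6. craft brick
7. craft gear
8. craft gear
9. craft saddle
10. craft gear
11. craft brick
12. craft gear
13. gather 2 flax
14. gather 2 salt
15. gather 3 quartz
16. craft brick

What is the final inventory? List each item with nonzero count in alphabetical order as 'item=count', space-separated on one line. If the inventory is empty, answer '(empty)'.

Answer: brick=6 flax=2 gear=8 mithril=1 quartz=7 saddle=4 salt=2

Derivation:
After 1 (gather 3 salt): salt=3
After 2 (gather 5 mithril): mithril=5 salt=3
After 3 (gather 4 mithril): mithril=9 salt=3
After 4 (gather 5 quartz): mithril=9 quartz=5 salt=3
After 5 (gather 3 flax): flax=3 mithril=9 quartz=5 salt=3
After 6 (craft brick): brick=2 flax=2 mithril=9 quartz=5 salt=3
After 7 (craft gear): brick=2 flax=2 gear=2 mithril=7 quartz=5 salt=3
After 8 (craft gear): brick=2 flax=2 gear=4 mithril=5 quartz=5 salt=3
After 9 (craft saddle): brick=2 flax=2 gear=4 mithril=5 quartz=4 saddle=4
After 10 (craft gear): brick=2 flax=2 gear=6 mithril=3 quartz=4 saddle=4
After 11 (craft brick): brick=4 flax=1 gear=6 mithril=3 quartz=4 saddle=4
After 12 (craft gear): brick=4 flax=1 gear=8 mithril=1 quartz=4 saddle=4
After 13 (gather 2 flax): brick=4 flax=3 gear=8 mithril=1 quartz=4 saddle=4
After 14 (gather 2 salt): brick=4 flax=3 gear=8 mithril=1 quartz=4 saddle=4 salt=2
After 15 (gather 3 quartz): brick=4 flax=3 gear=8 mithril=1 quartz=7 saddle=4 salt=2
After 16 (craft brick): brick=6 flax=2 gear=8 mithril=1 quartz=7 saddle=4 salt=2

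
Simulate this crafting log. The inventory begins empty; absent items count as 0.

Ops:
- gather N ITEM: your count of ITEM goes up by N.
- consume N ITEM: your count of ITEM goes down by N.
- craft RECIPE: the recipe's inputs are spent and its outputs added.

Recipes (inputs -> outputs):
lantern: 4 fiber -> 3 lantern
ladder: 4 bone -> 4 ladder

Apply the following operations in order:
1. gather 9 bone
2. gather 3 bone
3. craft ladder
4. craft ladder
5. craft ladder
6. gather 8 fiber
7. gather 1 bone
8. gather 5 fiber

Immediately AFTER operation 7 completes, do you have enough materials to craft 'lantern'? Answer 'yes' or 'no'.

After 1 (gather 9 bone): bone=9
After 2 (gather 3 bone): bone=12
After 3 (craft ladder): bone=8 ladder=4
After 4 (craft ladder): bone=4 ladder=8
After 5 (craft ladder): ladder=12
After 6 (gather 8 fiber): fiber=8 ladder=12
After 7 (gather 1 bone): bone=1 fiber=8 ladder=12

Answer: yes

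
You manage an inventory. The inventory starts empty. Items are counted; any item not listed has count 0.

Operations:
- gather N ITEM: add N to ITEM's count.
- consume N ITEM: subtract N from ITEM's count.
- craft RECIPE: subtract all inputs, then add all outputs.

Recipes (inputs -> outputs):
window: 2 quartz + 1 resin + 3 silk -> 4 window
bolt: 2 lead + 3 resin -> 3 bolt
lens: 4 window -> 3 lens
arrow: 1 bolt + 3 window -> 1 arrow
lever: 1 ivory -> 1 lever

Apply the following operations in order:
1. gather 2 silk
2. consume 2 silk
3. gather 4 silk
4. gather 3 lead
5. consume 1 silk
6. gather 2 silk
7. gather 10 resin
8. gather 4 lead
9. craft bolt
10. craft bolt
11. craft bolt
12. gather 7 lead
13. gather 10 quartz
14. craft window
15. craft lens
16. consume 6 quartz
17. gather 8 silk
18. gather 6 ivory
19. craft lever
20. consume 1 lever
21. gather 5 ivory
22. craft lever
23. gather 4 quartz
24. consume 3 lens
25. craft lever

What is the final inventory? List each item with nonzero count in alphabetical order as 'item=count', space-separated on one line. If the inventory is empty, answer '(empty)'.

Answer: bolt=9 ivory=8 lead=8 lever=2 quartz=6 silk=10

Derivation:
After 1 (gather 2 silk): silk=2
After 2 (consume 2 silk): (empty)
After 3 (gather 4 silk): silk=4
After 4 (gather 3 lead): lead=3 silk=4
After 5 (consume 1 silk): lead=3 silk=3
After 6 (gather 2 silk): lead=3 silk=5
After 7 (gather 10 resin): lead=3 resin=10 silk=5
After 8 (gather 4 lead): lead=7 resin=10 silk=5
After 9 (craft bolt): bolt=3 lead=5 resin=7 silk=5
After 10 (craft bolt): bolt=6 lead=3 resin=4 silk=5
After 11 (craft bolt): bolt=9 lead=1 resin=1 silk=5
After 12 (gather 7 lead): bolt=9 lead=8 resin=1 silk=5
After 13 (gather 10 quartz): bolt=9 lead=8 quartz=10 resin=1 silk=5
After 14 (craft window): bolt=9 lead=8 quartz=8 silk=2 window=4
After 15 (craft lens): bolt=9 lead=8 lens=3 quartz=8 silk=2
After 16 (consume 6 quartz): bolt=9 lead=8 lens=3 quartz=2 silk=2
After 17 (gather 8 silk): bolt=9 lead=8 lens=3 quartz=2 silk=10
After 18 (gather 6 ivory): bolt=9 ivory=6 lead=8 lens=3 quartz=2 silk=10
After 19 (craft lever): bolt=9 ivory=5 lead=8 lens=3 lever=1 quartz=2 silk=10
After 20 (consume 1 lever): bolt=9 ivory=5 lead=8 lens=3 quartz=2 silk=10
After 21 (gather 5 ivory): bolt=9 ivory=10 lead=8 lens=3 quartz=2 silk=10
After 22 (craft lever): bolt=9 ivory=9 lead=8 lens=3 lever=1 quartz=2 silk=10
After 23 (gather 4 quartz): bolt=9 ivory=9 lead=8 lens=3 lever=1 quartz=6 silk=10
After 24 (consume 3 lens): bolt=9 ivory=9 lead=8 lever=1 quartz=6 silk=10
After 25 (craft lever): bolt=9 ivory=8 lead=8 lever=2 quartz=6 silk=10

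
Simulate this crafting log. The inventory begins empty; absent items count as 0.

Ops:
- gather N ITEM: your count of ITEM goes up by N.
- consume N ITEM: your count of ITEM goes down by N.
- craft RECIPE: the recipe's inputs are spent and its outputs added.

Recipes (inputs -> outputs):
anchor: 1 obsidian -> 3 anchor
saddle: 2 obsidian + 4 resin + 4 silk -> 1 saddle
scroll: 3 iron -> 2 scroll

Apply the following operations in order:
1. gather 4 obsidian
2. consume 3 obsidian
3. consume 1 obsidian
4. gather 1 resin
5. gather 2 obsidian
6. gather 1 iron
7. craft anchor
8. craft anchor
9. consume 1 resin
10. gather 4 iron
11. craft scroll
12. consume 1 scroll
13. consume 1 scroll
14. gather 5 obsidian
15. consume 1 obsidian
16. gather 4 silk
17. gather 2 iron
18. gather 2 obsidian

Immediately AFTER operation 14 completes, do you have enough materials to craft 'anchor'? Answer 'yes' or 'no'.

After 1 (gather 4 obsidian): obsidian=4
After 2 (consume 3 obsidian): obsidian=1
After 3 (consume 1 obsidian): (empty)
After 4 (gather 1 resin): resin=1
After 5 (gather 2 obsidian): obsidian=2 resin=1
After 6 (gather 1 iron): iron=1 obsidian=2 resin=1
After 7 (craft anchor): anchor=3 iron=1 obsidian=1 resin=1
After 8 (craft anchor): anchor=6 iron=1 resin=1
After 9 (consume 1 resin): anchor=6 iron=1
After 10 (gather 4 iron): anchor=6 iron=5
After 11 (craft scroll): anchor=6 iron=2 scroll=2
After 12 (consume 1 scroll): anchor=6 iron=2 scroll=1
After 13 (consume 1 scroll): anchor=6 iron=2
After 14 (gather 5 obsidian): anchor=6 iron=2 obsidian=5

Answer: yes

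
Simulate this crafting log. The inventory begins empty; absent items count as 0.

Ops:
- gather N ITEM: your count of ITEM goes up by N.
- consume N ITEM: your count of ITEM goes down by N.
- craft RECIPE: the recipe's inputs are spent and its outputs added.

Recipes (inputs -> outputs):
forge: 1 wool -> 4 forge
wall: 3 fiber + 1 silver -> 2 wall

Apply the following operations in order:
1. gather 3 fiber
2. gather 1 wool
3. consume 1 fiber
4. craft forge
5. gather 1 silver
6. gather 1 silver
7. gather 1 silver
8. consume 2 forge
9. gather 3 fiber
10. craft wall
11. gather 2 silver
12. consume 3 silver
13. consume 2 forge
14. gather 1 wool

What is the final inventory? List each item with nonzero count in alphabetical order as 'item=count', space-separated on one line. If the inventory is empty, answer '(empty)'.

After 1 (gather 3 fiber): fiber=3
After 2 (gather 1 wool): fiber=3 wool=1
After 3 (consume 1 fiber): fiber=2 wool=1
After 4 (craft forge): fiber=2 forge=4
After 5 (gather 1 silver): fiber=2 forge=4 silver=1
After 6 (gather 1 silver): fiber=2 forge=4 silver=2
After 7 (gather 1 silver): fiber=2 forge=4 silver=3
After 8 (consume 2 forge): fiber=2 forge=2 silver=3
After 9 (gather 3 fiber): fiber=5 forge=2 silver=3
After 10 (craft wall): fiber=2 forge=2 silver=2 wall=2
After 11 (gather 2 silver): fiber=2 forge=2 silver=4 wall=2
After 12 (consume 3 silver): fiber=2 forge=2 silver=1 wall=2
After 13 (consume 2 forge): fiber=2 silver=1 wall=2
After 14 (gather 1 wool): fiber=2 silver=1 wall=2 wool=1

Answer: fiber=2 silver=1 wall=2 wool=1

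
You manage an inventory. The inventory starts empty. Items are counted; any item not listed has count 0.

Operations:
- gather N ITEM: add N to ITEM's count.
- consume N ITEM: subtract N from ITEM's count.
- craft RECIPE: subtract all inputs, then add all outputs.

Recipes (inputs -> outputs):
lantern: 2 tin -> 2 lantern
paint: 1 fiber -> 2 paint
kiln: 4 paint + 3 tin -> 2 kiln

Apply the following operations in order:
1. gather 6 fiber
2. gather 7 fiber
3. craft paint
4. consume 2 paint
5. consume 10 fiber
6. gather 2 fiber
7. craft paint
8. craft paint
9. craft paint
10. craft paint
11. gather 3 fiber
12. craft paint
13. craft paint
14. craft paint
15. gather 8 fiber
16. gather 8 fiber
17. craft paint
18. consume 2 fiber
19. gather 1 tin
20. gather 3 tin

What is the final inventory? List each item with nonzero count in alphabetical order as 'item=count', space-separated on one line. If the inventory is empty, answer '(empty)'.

After 1 (gather 6 fiber): fiber=6
After 2 (gather 7 fiber): fiber=13
After 3 (craft paint): fiber=12 paint=2
After 4 (consume 2 paint): fiber=12
After 5 (consume 10 fiber): fiber=2
After 6 (gather 2 fiber): fiber=4
After 7 (craft paint): fiber=3 paint=2
After 8 (craft paint): fiber=2 paint=4
After 9 (craft paint): fiber=1 paint=6
After 10 (craft paint): paint=8
After 11 (gather 3 fiber): fiber=3 paint=8
After 12 (craft paint): fiber=2 paint=10
After 13 (craft paint): fiber=1 paint=12
After 14 (craft paint): paint=14
After 15 (gather 8 fiber): fiber=8 paint=14
After 16 (gather 8 fiber): fiber=16 paint=14
After 17 (craft paint): fiber=15 paint=16
After 18 (consume 2 fiber): fiber=13 paint=16
After 19 (gather 1 tin): fiber=13 paint=16 tin=1
After 20 (gather 3 tin): fiber=13 paint=16 tin=4

Answer: fiber=13 paint=16 tin=4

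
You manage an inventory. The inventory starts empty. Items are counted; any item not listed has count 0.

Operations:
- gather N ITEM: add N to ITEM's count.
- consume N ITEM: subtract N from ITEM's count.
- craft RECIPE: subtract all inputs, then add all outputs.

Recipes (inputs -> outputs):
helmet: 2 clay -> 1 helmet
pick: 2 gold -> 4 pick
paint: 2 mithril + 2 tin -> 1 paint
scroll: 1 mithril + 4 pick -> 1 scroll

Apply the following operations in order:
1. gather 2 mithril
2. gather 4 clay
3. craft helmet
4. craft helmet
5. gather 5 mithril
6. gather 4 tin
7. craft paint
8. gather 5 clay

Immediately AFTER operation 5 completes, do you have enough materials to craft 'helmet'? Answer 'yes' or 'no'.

After 1 (gather 2 mithril): mithril=2
After 2 (gather 4 clay): clay=4 mithril=2
After 3 (craft helmet): clay=2 helmet=1 mithril=2
After 4 (craft helmet): helmet=2 mithril=2
After 5 (gather 5 mithril): helmet=2 mithril=7

Answer: no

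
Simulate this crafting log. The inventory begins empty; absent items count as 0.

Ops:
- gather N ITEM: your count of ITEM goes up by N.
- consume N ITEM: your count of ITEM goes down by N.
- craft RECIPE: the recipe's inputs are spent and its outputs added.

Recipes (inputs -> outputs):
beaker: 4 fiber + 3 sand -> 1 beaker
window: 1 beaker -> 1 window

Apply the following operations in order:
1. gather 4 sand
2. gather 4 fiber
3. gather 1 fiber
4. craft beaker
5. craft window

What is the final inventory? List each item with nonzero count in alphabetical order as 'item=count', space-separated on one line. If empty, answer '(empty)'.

Answer: fiber=1 sand=1 window=1

Derivation:
After 1 (gather 4 sand): sand=4
After 2 (gather 4 fiber): fiber=4 sand=4
After 3 (gather 1 fiber): fiber=5 sand=4
After 4 (craft beaker): beaker=1 fiber=1 sand=1
After 5 (craft window): fiber=1 sand=1 window=1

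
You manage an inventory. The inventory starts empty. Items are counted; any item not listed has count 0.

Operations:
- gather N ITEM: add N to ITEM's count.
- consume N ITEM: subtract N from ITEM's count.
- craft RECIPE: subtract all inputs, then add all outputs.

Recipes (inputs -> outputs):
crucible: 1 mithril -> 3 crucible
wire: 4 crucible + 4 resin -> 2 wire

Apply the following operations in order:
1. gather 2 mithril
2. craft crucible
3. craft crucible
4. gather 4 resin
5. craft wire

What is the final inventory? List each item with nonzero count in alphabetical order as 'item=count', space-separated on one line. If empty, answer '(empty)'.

Answer: crucible=2 wire=2

Derivation:
After 1 (gather 2 mithril): mithril=2
After 2 (craft crucible): crucible=3 mithril=1
After 3 (craft crucible): crucible=6
After 4 (gather 4 resin): crucible=6 resin=4
After 5 (craft wire): crucible=2 wire=2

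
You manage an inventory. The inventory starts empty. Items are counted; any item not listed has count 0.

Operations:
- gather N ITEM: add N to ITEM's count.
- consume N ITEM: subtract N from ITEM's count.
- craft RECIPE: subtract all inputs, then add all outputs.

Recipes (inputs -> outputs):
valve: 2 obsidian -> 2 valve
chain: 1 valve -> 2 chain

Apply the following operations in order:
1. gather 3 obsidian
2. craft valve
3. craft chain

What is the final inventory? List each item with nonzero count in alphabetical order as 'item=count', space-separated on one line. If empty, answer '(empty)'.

Answer: chain=2 obsidian=1 valve=1

Derivation:
After 1 (gather 3 obsidian): obsidian=3
After 2 (craft valve): obsidian=1 valve=2
After 3 (craft chain): chain=2 obsidian=1 valve=1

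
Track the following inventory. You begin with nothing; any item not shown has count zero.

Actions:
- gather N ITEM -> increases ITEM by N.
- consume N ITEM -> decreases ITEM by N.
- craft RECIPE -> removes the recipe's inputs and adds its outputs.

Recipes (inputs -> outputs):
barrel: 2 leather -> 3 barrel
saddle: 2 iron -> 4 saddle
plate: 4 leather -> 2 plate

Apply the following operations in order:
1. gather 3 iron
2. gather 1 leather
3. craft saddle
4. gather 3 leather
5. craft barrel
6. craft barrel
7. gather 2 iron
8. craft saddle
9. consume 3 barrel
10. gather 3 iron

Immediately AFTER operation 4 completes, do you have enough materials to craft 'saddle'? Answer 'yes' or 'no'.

Answer: no

Derivation:
After 1 (gather 3 iron): iron=3
After 2 (gather 1 leather): iron=3 leather=1
After 3 (craft saddle): iron=1 leather=1 saddle=4
After 4 (gather 3 leather): iron=1 leather=4 saddle=4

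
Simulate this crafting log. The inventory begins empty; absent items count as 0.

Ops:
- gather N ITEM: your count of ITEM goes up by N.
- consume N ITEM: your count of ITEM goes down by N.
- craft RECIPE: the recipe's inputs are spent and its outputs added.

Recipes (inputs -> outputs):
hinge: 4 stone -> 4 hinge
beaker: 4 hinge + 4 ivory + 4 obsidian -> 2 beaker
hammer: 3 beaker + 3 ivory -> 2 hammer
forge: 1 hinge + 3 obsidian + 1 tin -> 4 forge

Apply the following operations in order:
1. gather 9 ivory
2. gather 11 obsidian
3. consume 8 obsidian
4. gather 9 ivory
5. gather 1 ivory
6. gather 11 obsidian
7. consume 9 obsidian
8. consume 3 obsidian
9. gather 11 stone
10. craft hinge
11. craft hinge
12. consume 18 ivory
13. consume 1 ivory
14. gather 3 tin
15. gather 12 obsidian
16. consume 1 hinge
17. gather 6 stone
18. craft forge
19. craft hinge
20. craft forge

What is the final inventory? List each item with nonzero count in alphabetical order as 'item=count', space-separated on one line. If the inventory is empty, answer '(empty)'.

After 1 (gather 9 ivory): ivory=9
After 2 (gather 11 obsidian): ivory=9 obsidian=11
After 3 (consume 8 obsidian): ivory=9 obsidian=3
After 4 (gather 9 ivory): ivory=18 obsidian=3
After 5 (gather 1 ivory): ivory=19 obsidian=3
After 6 (gather 11 obsidian): ivory=19 obsidian=14
After 7 (consume 9 obsidian): ivory=19 obsidian=5
After 8 (consume 3 obsidian): ivory=19 obsidian=2
After 9 (gather 11 stone): ivory=19 obsidian=2 stone=11
After 10 (craft hinge): hinge=4 ivory=19 obsidian=2 stone=7
After 11 (craft hinge): hinge=8 ivory=19 obsidian=2 stone=3
After 12 (consume 18 ivory): hinge=8 ivory=1 obsidian=2 stone=3
After 13 (consume 1 ivory): hinge=8 obsidian=2 stone=3
After 14 (gather 3 tin): hinge=8 obsidian=2 stone=3 tin=3
After 15 (gather 12 obsidian): hinge=8 obsidian=14 stone=3 tin=3
After 16 (consume 1 hinge): hinge=7 obsidian=14 stone=3 tin=3
After 17 (gather 6 stone): hinge=7 obsidian=14 stone=9 tin=3
After 18 (craft forge): forge=4 hinge=6 obsidian=11 stone=9 tin=2
After 19 (craft hinge): forge=4 hinge=10 obsidian=11 stone=5 tin=2
After 20 (craft forge): forge=8 hinge=9 obsidian=8 stone=5 tin=1

Answer: forge=8 hinge=9 obsidian=8 stone=5 tin=1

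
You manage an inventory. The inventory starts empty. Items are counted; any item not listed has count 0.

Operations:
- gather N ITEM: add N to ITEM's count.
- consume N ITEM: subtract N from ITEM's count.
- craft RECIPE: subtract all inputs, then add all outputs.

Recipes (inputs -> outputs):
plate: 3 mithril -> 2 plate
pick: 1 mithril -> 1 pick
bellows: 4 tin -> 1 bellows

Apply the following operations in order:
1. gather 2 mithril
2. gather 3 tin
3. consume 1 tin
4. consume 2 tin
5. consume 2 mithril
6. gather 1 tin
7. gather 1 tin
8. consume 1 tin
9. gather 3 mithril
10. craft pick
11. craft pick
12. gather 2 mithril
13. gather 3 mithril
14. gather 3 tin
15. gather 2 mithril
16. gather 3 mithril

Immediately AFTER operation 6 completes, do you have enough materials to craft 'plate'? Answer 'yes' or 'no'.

After 1 (gather 2 mithril): mithril=2
After 2 (gather 3 tin): mithril=2 tin=3
After 3 (consume 1 tin): mithril=2 tin=2
After 4 (consume 2 tin): mithril=2
After 5 (consume 2 mithril): (empty)
After 6 (gather 1 tin): tin=1

Answer: no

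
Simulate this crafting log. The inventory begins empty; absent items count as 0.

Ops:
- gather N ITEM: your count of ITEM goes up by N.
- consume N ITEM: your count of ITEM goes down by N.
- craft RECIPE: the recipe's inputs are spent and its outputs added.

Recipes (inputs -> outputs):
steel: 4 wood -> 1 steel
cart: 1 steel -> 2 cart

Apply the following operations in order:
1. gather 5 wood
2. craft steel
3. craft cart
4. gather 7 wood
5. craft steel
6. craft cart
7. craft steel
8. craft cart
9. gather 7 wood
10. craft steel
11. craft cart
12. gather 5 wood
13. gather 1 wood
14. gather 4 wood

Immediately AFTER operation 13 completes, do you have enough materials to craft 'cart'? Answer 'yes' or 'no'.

After 1 (gather 5 wood): wood=5
After 2 (craft steel): steel=1 wood=1
After 3 (craft cart): cart=2 wood=1
After 4 (gather 7 wood): cart=2 wood=8
After 5 (craft steel): cart=2 steel=1 wood=4
After 6 (craft cart): cart=4 wood=4
After 7 (craft steel): cart=4 steel=1
After 8 (craft cart): cart=6
After 9 (gather 7 wood): cart=6 wood=7
After 10 (craft steel): cart=6 steel=1 wood=3
After 11 (craft cart): cart=8 wood=3
After 12 (gather 5 wood): cart=8 wood=8
After 13 (gather 1 wood): cart=8 wood=9

Answer: no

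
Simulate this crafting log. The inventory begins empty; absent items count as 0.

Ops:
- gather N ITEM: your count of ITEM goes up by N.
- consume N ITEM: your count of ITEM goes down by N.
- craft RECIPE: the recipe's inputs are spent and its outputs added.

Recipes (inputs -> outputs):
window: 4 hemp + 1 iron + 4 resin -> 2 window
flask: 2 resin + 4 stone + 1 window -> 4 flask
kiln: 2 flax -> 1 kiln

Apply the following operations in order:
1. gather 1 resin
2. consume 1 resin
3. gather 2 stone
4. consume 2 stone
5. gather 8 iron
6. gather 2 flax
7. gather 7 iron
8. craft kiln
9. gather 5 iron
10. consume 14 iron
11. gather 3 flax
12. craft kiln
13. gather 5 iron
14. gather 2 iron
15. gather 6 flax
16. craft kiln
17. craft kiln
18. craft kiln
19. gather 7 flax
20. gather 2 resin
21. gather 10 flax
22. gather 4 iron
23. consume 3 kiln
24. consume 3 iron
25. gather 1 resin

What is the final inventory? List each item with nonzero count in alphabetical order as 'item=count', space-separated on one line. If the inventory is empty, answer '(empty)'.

Answer: flax=18 iron=14 kiln=2 resin=3

Derivation:
After 1 (gather 1 resin): resin=1
After 2 (consume 1 resin): (empty)
After 3 (gather 2 stone): stone=2
After 4 (consume 2 stone): (empty)
After 5 (gather 8 iron): iron=8
After 6 (gather 2 flax): flax=2 iron=8
After 7 (gather 7 iron): flax=2 iron=15
After 8 (craft kiln): iron=15 kiln=1
After 9 (gather 5 iron): iron=20 kiln=1
After 10 (consume 14 iron): iron=6 kiln=1
After 11 (gather 3 flax): flax=3 iron=6 kiln=1
After 12 (craft kiln): flax=1 iron=6 kiln=2
After 13 (gather 5 iron): flax=1 iron=11 kiln=2
After 14 (gather 2 iron): flax=1 iron=13 kiln=2
After 15 (gather 6 flax): flax=7 iron=13 kiln=2
After 16 (craft kiln): flax=5 iron=13 kiln=3
After 17 (craft kiln): flax=3 iron=13 kiln=4
After 18 (craft kiln): flax=1 iron=13 kiln=5
After 19 (gather 7 flax): flax=8 iron=13 kiln=5
After 20 (gather 2 resin): flax=8 iron=13 kiln=5 resin=2
After 21 (gather 10 flax): flax=18 iron=13 kiln=5 resin=2
After 22 (gather 4 iron): flax=18 iron=17 kiln=5 resin=2
After 23 (consume 3 kiln): flax=18 iron=17 kiln=2 resin=2
After 24 (consume 3 iron): flax=18 iron=14 kiln=2 resin=2
After 25 (gather 1 resin): flax=18 iron=14 kiln=2 resin=3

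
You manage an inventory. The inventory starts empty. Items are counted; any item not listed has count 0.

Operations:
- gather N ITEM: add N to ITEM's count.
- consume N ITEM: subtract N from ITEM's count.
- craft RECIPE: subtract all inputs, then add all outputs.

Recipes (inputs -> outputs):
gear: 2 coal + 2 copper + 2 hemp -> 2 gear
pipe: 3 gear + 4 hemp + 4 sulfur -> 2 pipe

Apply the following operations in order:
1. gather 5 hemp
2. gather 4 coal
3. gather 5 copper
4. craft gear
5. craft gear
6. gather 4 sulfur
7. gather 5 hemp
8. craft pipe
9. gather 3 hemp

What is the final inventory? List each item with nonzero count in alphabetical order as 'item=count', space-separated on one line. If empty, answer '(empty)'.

After 1 (gather 5 hemp): hemp=5
After 2 (gather 4 coal): coal=4 hemp=5
After 3 (gather 5 copper): coal=4 copper=5 hemp=5
After 4 (craft gear): coal=2 copper=3 gear=2 hemp=3
After 5 (craft gear): copper=1 gear=4 hemp=1
After 6 (gather 4 sulfur): copper=1 gear=4 hemp=1 sulfur=4
After 7 (gather 5 hemp): copper=1 gear=4 hemp=6 sulfur=4
After 8 (craft pipe): copper=1 gear=1 hemp=2 pipe=2
After 9 (gather 3 hemp): copper=1 gear=1 hemp=5 pipe=2

Answer: copper=1 gear=1 hemp=5 pipe=2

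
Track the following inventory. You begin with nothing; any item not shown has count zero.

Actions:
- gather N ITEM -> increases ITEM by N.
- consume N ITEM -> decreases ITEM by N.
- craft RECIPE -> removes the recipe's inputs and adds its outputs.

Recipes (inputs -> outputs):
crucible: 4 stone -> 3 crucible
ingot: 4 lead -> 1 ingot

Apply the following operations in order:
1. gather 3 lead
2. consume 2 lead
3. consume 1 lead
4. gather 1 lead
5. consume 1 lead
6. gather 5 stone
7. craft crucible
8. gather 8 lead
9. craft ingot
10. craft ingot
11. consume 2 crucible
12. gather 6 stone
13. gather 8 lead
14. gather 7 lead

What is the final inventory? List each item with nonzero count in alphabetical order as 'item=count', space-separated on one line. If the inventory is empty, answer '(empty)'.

Answer: crucible=1 ingot=2 lead=15 stone=7

Derivation:
After 1 (gather 3 lead): lead=3
After 2 (consume 2 lead): lead=1
After 3 (consume 1 lead): (empty)
After 4 (gather 1 lead): lead=1
After 5 (consume 1 lead): (empty)
After 6 (gather 5 stone): stone=5
After 7 (craft crucible): crucible=3 stone=1
After 8 (gather 8 lead): crucible=3 lead=8 stone=1
After 9 (craft ingot): crucible=3 ingot=1 lead=4 stone=1
After 10 (craft ingot): crucible=3 ingot=2 stone=1
After 11 (consume 2 crucible): crucible=1 ingot=2 stone=1
After 12 (gather 6 stone): crucible=1 ingot=2 stone=7
After 13 (gather 8 lead): crucible=1 ingot=2 lead=8 stone=7
After 14 (gather 7 lead): crucible=1 ingot=2 lead=15 stone=7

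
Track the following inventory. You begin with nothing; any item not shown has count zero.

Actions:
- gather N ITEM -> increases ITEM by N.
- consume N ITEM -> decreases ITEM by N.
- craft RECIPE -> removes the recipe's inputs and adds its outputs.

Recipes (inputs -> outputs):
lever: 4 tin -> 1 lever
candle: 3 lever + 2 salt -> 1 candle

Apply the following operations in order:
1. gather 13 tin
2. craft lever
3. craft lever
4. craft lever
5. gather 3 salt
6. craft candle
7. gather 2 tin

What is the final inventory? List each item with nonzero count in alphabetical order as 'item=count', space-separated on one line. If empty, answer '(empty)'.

Answer: candle=1 salt=1 tin=3

Derivation:
After 1 (gather 13 tin): tin=13
After 2 (craft lever): lever=1 tin=9
After 3 (craft lever): lever=2 tin=5
After 4 (craft lever): lever=3 tin=1
After 5 (gather 3 salt): lever=3 salt=3 tin=1
After 6 (craft candle): candle=1 salt=1 tin=1
After 7 (gather 2 tin): candle=1 salt=1 tin=3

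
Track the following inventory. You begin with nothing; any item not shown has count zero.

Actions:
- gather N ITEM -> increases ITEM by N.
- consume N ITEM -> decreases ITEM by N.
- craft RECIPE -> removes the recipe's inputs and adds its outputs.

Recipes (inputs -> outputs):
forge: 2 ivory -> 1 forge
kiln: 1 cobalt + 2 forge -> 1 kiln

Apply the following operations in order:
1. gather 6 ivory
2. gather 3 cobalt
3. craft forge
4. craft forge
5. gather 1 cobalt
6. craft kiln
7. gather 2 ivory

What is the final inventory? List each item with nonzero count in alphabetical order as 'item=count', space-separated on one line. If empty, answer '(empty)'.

Answer: cobalt=3 ivory=4 kiln=1

Derivation:
After 1 (gather 6 ivory): ivory=6
After 2 (gather 3 cobalt): cobalt=3 ivory=6
After 3 (craft forge): cobalt=3 forge=1 ivory=4
After 4 (craft forge): cobalt=3 forge=2 ivory=2
After 5 (gather 1 cobalt): cobalt=4 forge=2 ivory=2
After 6 (craft kiln): cobalt=3 ivory=2 kiln=1
After 7 (gather 2 ivory): cobalt=3 ivory=4 kiln=1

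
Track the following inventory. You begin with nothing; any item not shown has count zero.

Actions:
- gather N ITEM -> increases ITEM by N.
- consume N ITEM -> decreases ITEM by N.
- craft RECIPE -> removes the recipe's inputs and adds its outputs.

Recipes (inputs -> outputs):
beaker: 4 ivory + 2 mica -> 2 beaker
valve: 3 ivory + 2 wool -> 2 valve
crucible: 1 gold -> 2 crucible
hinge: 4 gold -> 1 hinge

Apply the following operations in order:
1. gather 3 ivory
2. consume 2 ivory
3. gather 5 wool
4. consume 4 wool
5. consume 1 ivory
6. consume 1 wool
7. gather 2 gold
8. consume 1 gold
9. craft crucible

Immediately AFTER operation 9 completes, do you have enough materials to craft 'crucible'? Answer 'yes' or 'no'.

After 1 (gather 3 ivory): ivory=3
After 2 (consume 2 ivory): ivory=1
After 3 (gather 5 wool): ivory=1 wool=5
After 4 (consume 4 wool): ivory=1 wool=1
After 5 (consume 1 ivory): wool=1
After 6 (consume 1 wool): (empty)
After 7 (gather 2 gold): gold=2
After 8 (consume 1 gold): gold=1
After 9 (craft crucible): crucible=2

Answer: no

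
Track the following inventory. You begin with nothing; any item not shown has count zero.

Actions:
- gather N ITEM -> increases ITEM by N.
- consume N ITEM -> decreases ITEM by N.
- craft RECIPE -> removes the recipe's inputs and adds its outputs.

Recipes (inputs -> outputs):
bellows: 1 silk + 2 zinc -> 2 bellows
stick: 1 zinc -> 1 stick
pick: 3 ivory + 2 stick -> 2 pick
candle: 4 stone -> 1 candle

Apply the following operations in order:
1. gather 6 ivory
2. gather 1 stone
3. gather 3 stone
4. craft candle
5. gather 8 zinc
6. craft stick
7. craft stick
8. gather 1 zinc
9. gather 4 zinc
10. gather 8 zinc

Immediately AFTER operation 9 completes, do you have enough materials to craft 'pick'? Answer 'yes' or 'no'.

Answer: yes

Derivation:
After 1 (gather 6 ivory): ivory=6
After 2 (gather 1 stone): ivory=6 stone=1
After 3 (gather 3 stone): ivory=6 stone=4
After 4 (craft candle): candle=1 ivory=6
After 5 (gather 8 zinc): candle=1 ivory=6 zinc=8
After 6 (craft stick): candle=1 ivory=6 stick=1 zinc=7
After 7 (craft stick): candle=1 ivory=6 stick=2 zinc=6
After 8 (gather 1 zinc): candle=1 ivory=6 stick=2 zinc=7
After 9 (gather 4 zinc): candle=1 ivory=6 stick=2 zinc=11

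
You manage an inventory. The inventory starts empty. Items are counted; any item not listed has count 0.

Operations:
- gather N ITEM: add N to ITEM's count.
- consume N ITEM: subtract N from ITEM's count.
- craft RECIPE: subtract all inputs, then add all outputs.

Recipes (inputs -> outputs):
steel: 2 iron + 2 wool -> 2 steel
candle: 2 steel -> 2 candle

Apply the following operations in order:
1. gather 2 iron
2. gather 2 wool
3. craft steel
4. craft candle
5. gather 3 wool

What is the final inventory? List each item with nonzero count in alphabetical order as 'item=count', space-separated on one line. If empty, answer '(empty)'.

Answer: candle=2 wool=3

Derivation:
After 1 (gather 2 iron): iron=2
After 2 (gather 2 wool): iron=2 wool=2
After 3 (craft steel): steel=2
After 4 (craft candle): candle=2
After 5 (gather 3 wool): candle=2 wool=3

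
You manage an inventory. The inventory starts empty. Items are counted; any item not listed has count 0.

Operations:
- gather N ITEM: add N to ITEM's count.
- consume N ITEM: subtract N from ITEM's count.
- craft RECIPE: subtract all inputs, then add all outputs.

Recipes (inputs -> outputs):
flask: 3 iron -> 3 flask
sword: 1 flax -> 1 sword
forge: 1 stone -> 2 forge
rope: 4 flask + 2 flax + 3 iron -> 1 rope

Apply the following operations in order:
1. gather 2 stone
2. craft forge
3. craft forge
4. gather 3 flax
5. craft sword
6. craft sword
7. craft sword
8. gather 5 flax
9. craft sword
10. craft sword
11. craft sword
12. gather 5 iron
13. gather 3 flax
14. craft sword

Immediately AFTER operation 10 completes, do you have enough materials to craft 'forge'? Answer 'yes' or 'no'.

After 1 (gather 2 stone): stone=2
After 2 (craft forge): forge=2 stone=1
After 3 (craft forge): forge=4
After 4 (gather 3 flax): flax=3 forge=4
After 5 (craft sword): flax=2 forge=4 sword=1
After 6 (craft sword): flax=1 forge=4 sword=2
After 7 (craft sword): forge=4 sword=3
After 8 (gather 5 flax): flax=5 forge=4 sword=3
After 9 (craft sword): flax=4 forge=4 sword=4
After 10 (craft sword): flax=3 forge=4 sword=5

Answer: no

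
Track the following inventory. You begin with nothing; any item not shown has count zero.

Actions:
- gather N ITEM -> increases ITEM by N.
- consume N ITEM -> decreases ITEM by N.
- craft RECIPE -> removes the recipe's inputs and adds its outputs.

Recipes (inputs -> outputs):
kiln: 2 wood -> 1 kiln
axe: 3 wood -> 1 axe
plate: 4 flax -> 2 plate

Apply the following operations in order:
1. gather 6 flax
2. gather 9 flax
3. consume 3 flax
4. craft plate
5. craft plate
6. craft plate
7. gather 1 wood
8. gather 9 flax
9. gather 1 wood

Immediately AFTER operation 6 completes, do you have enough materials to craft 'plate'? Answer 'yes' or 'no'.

Answer: no

Derivation:
After 1 (gather 6 flax): flax=6
After 2 (gather 9 flax): flax=15
After 3 (consume 3 flax): flax=12
After 4 (craft plate): flax=8 plate=2
After 5 (craft plate): flax=4 plate=4
After 6 (craft plate): plate=6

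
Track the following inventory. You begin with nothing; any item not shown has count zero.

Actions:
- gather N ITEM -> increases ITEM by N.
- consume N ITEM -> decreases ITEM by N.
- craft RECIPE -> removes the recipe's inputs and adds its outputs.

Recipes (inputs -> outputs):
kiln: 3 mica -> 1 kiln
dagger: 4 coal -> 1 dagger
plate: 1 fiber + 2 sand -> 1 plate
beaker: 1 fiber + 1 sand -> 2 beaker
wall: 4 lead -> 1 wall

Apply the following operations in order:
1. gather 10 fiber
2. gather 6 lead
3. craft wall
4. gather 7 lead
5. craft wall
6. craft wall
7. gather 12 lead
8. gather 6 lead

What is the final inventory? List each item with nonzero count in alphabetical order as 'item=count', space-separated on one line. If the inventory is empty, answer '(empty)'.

After 1 (gather 10 fiber): fiber=10
After 2 (gather 6 lead): fiber=10 lead=6
After 3 (craft wall): fiber=10 lead=2 wall=1
After 4 (gather 7 lead): fiber=10 lead=9 wall=1
After 5 (craft wall): fiber=10 lead=5 wall=2
After 6 (craft wall): fiber=10 lead=1 wall=3
After 7 (gather 12 lead): fiber=10 lead=13 wall=3
After 8 (gather 6 lead): fiber=10 lead=19 wall=3

Answer: fiber=10 lead=19 wall=3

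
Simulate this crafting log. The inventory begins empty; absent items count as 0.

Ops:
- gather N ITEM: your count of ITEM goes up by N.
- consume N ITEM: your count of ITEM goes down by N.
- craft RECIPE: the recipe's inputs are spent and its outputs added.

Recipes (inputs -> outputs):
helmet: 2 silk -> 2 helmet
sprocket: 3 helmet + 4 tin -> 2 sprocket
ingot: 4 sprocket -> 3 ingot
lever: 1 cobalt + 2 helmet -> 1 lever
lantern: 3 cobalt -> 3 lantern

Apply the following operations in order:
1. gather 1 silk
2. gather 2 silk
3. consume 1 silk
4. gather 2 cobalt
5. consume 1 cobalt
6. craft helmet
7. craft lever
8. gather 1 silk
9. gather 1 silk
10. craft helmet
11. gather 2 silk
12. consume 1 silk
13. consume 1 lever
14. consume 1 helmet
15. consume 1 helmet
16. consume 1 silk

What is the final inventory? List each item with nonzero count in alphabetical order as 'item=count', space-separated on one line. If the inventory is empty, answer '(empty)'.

Answer: (empty)

Derivation:
After 1 (gather 1 silk): silk=1
After 2 (gather 2 silk): silk=3
After 3 (consume 1 silk): silk=2
After 4 (gather 2 cobalt): cobalt=2 silk=2
After 5 (consume 1 cobalt): cobalt=1 silk=2
After 6 (craft helmet): cobalt=1 helmet=2
After 7 (craft lever): lever=1
After 8 (gather 1 silk): lever=1 silk=1
After 9 (gather 1 silk): lever=1 silk=2
After 10 (craft helmet): helmet=2 lever=1
After 11 (gather 2 silk): helmet=2 lever=1 silk=2
After 12 (consume 1 silk): helmet=2 lever=1 silk=1
After 13 (consume 1 lever): helmet=2 silk=1
After 14 (consume 1 helmet): helmet=1 silk=1
After 15 (consume 1 helmet): silk=1
After 16 (consume 1 silk): (empty)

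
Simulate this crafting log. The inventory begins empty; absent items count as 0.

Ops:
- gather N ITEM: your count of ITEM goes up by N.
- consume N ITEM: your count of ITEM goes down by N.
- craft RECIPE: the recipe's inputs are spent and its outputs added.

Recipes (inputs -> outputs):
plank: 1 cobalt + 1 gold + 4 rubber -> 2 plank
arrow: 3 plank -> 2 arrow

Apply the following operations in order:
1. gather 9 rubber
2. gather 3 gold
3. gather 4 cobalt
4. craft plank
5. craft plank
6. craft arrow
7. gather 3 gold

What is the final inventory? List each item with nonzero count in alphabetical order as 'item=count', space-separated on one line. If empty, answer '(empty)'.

After 1 (gather 9 rubber): rubber=9
After 2 (gather 3 gold): gold=3 rubber=9
After 3 (gather 4 cobalt): cobalt=4 gold=3 rubber=9
After 4 (craft plank): cobalt=3 gold=2 plank=2 rubber=5
After 5 (craft plank): cobalt=2 gold=1 plank=4 rubber=1
After 6 (craft arrow): arrow=2 cobalt=2 gold=1 plank=1 rubber=1
After 7 (gather 3 gold): arrow=2 cobalt=2 gold=4 plank=1 rubber=1

Answer: arrow=2 cobalt=2 gold=4 plank=1 rubber=1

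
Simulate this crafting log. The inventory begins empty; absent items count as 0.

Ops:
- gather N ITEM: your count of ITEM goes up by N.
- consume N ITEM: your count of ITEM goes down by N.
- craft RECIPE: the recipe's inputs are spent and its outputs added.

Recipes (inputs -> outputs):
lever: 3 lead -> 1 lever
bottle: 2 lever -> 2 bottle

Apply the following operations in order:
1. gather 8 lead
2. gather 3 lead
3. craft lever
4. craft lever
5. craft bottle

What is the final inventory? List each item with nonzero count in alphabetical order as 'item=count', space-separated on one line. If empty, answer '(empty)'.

After 1 (gather 8 lead): lead=8
After 2 (gather 3 lead): lead=11
After 3 (craft lever): lead=8 lever=1
After 4 (craft lever): lead=5 lever=2
After 5 (craft bottle): bottle=2 lead=5

Answer: bottle=2 lead=5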